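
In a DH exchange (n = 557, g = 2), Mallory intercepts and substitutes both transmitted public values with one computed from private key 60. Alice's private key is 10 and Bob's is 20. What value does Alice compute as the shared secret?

Alice receives Mallory's public value M = 2^60 mod 557 instead of the honest one.
2^1 ≡ 2 (mod 557)
2^2 = (2^1)^2 ≡ 2^2 = 4 ≡ 4 (mod 557)
2^4 = (2^2)^2 ≡ 4^2 = 16 ≡ 16 (mod 557)
2^8 = (2^4)^2 ≡ 16^2 = 256 ≡ 256 (mod 557)
2^16 = (2^8)^2 ≡ 256^2 = 65536 ≡ 367 (mod 557)
2^32 = (2^16)^2 ≡ 367^2 = 134689 ≡ 452 (mod 557)
2^60 = 2^32 · 2^16 · 2^8 · 2^4 ≡ 452 · 367 · 256 · 16 ≡ 515 (mod 557).
So M = 515. Alice computes K = M^10 mod 557.
515^1 ≡ 515 (mod 557)
515^2 = (515^1)^2 ≡ 515^2 = 265225 ≡ 93 (mod 557)
515^4 = (515^2)^2 ≡ 93^2 = 8649 ≡ 294 (mod 557)
515^8 = (515^4)^2 ≡ 294^2 = 86436 ≡ 101 (mod 557)
515^10 = 515^8 · 515^2 ≡ 101 · 93 ≡ 481 (mod 557).

481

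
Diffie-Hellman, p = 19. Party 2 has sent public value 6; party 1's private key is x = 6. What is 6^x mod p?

11

Shared key K = 6^6 mod 19.
6^1 ≡ 6 (mod 19)
6^2 = (6^1)^2 ≡ 6^2 = 36 ≡ 17 (mod 19)
6^4 = (6^2)^2 ≡ 17^2 = 289 ≡ 4 (mod 19)
6^6 = 6^4 · 6^2 ≡ 4 · 17 ≡ 11 (mod 19).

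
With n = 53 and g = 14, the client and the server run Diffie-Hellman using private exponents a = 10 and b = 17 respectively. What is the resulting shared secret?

4

The client sends A = g^a mod n = 14^10 mod 53.
14^1 ≡ 14 (mod 53)
14^2 = (14^1)^2 ≡ 14^2 = 196 ≡ 37 (mod 53)
14^4 = (14^2)^2 ≡ 37^2 = 1369 ≡ 44 (mod 53)
14^8 = (14^4)^2 ≡ 44^2 = 1936 ≡ 28 (mod 53)
14^10 = 14^8 · 14^2 ≡ 28 · 37 ≡ 29 (mod 53).
So A = 29. The server then computes K = A^b mod n = 29^17 mod 53.
29^1 ≡ 29 (mod 53)
29^2 = (29^1)^2 ≡ 29^2 = 841 ≡ 46 (mod 53)
29^4 = (29^2)^2 ≡ 46^2 = 2116 ≡ 49 (mod 53)
29^8 = (29^4)^2 ≡ 49^2 = 2401 ≡ 16 (mod 53)
29^16 = (29^8)^2 ≡ 16^2 = 256 ≡ 44 (mod 53)
29^17 = 29^16 · 29^1 ≡ 44 · 29 ≡ 4 (mod 53).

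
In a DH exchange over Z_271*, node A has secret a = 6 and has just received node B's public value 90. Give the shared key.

100

Shared key K = 90^6 mod 271.
90^1 ≡ 90 (mod 271)
90^2 = (90^1)^2 ≡ 90^2 = 8100 ≡ 241 (mod 271)
90^4 = (90^2)^2 ≡ 241^2 = 58081 ≡ 87 (mod 271)
90^6 = 90^4 · 90^2 ≡ 87 · 241 ≡ 100 (mod 271).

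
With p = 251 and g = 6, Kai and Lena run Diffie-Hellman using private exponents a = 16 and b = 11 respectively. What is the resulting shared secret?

Kai sends A = g^a mod p = 6^16 mod 251.
6^1 ≡ 6 (mod 251)
6^2 = (6^1)^2 ≡ 6^2 = 36 ≡ 36 (mod 251)
6^4 = (6^2)^2 ≡ 36^2 = 1296 ≡ 41 (mod 251)
6^8 = (6^4)^2 ≡ 41^2 = 1681 ≡ 175 (mod 251)
6^16 = (6^8)^2 ≡ 175^2 = 30625 ≡ 3 (mod 251)
So A = 3. Lena then computes K = A^b mod p = 3^11 mod 251.
3^1 ≡ 3 (mod 251)
3^2 = (3^1)^2 ≡ 3^2 = 9 ≡ 9 (mod 251)
3^4 = (3^2)^2 ≡ 9^2 = 81 ≡ 81 (mod 251)
3^8 = (3^4)^2 ≡ 81^2 = 6561 ≡ 35 (mod 251)
3^11 = 3^8 · 3^2 · 3^1 ≡ 35 · 9 · 3 ≡ 192 (mod 251).

192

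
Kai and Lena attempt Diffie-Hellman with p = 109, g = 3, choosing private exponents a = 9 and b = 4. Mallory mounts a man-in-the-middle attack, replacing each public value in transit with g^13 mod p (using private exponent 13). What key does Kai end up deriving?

Kai receives Mallory's public value M = 3^13 mod 109 instead of the honest one.
3^1 ≡ 3 (mod 109)
3^2 = (3^1)^2 ≡ 3^2 = 9 ≡ 9 (mod 109)
3^4 = (3^2)^2 ≡ 9^2 = 81 ≡ 81 (mod 109)
3^8 = (3^4)^2 ≡ 81^2 = 6561 ≡ 21 (mod 109)
3^13 = 3^8 · 3^4 · 3^1 ≡ 21 · 81 · 3 ≡ 89 (mod 109).
So M = 89. Kai computes K = M^9 mod 109.
89^1 ≡ 89 (mod 109)
89^2 = (89^1)^2 ≡ 89^2 = 7921 ≡ 73 (mod 109)
89^4 = (89^2)^2 ≡ 73^2 = 5329 ≡ 97 (mod 109)
89^8 = (89^4)^2 ≡ 97^2 = 9409 ≡ 35 (mod 109)
89^9 = 89^8 · 89^1 ≡ 35 · 89 ≡ 63 (mod 109).

63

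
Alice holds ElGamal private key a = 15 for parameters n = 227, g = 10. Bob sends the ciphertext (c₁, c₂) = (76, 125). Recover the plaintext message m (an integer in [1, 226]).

115

Shared mask s = c₁^a mod n = 76^15 mod 227.
76^1 ≡ 76 (mod 227)
76^2 = (76^1)^2 ≡ 76^2 = 5776 ≡ 101 (mod 227)
76^4 = (76^2)^2 ≡ 101^2 = 10201 ≡ 213 (mod 227)
76^8 = (76^4)^2 ≡ 213^2 = 45369 ≡ 196 (mod 227)
76^15 = 76^8 · 76^4 · 76^2 · 76^1 ≡ 196 · 213 · 101 · 76 ≡ 159 (mod 227).
So s = 159; s⁻¹ ≡ 10 (mod 227).
m = c₂ · s⁻¹ mod 227 = 125 · 10 mod 227 = 115.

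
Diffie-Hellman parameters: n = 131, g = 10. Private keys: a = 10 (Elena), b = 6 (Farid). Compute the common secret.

Elena sends A = g^a mod n = 10^10 mod 131.
10^1 ≡ 10 (mod 131)
10^2 = (10^1)^2 ≡ 10^2 = 100 ≡ 100 (mod 131)
10^4 = (10^2)^2 ≡ 100^2 = 10000 ≡ 44 (mod 131)
10^8 = (10^4)^2 ≡ 44^2 = 1936 ≡ 102 (mod 131)
10^10 = 10^8 · 10^2 ≡ 102 · 100 ≡ 113 (mod 131).
So A = 113. Farid then computes K = A^b mod n = 113^6 mod 131.
113^1 ≡ 113 (mod 131)
113^2 = (113^1)^2 ≡ 113^2 = 12769 ≡ 62 (mod 131)
113^4 = (113^2)^2 ≡ 62^2 = 3844 ≡ 45 (mod 131)
113^6 = 113^4 · 113^2 ≡ 45 · 62 ≡ 39 (mod 131).

39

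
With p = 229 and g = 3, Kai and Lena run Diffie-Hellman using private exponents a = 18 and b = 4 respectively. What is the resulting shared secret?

225

Kai sends A = g^a mod p = 3^18 mod 229.
3^1 ≡ 3 (mod 229)
3^2 = (3^1)^2 ≡ 3^2 = 9 ≡ 9 (mod 229)
3^4 = (3^2)^2 ≡ 9^2 = 81 ≡ 81 (mod 229)
3^8 = (3^4)^2 ≡ 81^2 = 6561 ≡ 149 (mod 229)
3^16 = (3^8)^2 ≡ 149^2 = 22201 ≡ 217 (mod 229)
3^18 = 3^16 · 3^2 ≡ 217 · 9 ≡ 121 (mod 229).
So A = 121. Lena then computes K = A^b mod p = 121^4 mod 229.
121^1 ≡ 121 (mod 229)
121^2 = (121^1)^2 ≡ 121^2 = 14641 ≡ 214 (mod 229)
121^4 = (121^2)^2 ≡ 214^2 = 45796 ≡ 225 (mod 229)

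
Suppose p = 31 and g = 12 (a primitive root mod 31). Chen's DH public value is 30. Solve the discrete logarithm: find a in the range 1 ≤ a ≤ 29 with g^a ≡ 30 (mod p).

Try successive powers of 12 modulo 31:
12^1 ≡ 12
12^2 ≡ 20
12^3 ≡ 23
12^4 ≡ 28
12^5 ≡ 26
12^6 ≡ 2
12^7 ≡ 24
12^8 ≡ 9
12^9 ≡ 15
12^10 ≡ 25
12^11 ≡ 21
12^12 ≡ 4
12^13 ≡ 17
12^14 ≡ 18
12^15 ≡ 30
Found: a = 15.

15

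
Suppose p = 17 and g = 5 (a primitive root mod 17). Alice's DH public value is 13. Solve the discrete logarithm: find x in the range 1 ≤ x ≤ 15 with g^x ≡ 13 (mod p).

4

Try successive powers of 5 modulo 17:
5^1 ≡ 5
5^2 ≡ 8
5^3 ≡ 6
5^4 ≡ 13
Found: x = 4.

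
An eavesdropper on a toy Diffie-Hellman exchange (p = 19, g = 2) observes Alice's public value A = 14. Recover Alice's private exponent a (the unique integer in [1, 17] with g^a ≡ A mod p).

7

Try successive powers of 2 modulo 19:
2^1 ≡ 2
2^2 ≡ 4
2^3 ≡ 8
2^4 ≡ 16
2^5 ≡ 13
2^6 ≡ 7
2^7 ≡ 14
Found: a = 7.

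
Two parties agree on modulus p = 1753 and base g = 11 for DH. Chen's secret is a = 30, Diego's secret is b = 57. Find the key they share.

Diego sends B = g^b mod p = 11^57 mod 1753.
11^1 ≡ 11 (mod 1753)
11^2 = (11^1)^2 ≡ 11^2 = 121 ≡ 121 (mod 1753)
11^4 = (11^2)^2 ≡ 121^2 = 14641 ≡ 617 (mod 1753)
11^8 = (11^4)^2 ≡ 617^2 = 380689 ≡ 288 (mod 1753)
11^16 = (11^8)^2 ≡ 288^2 = 82944 ≡ 553 (mod 1753)
11^32 = (11^16)^2 ≡ 553^2 = 305809 ≡ 787 (mod 1753)
11^57 = 11^32 · 11^16 · 11^8 · 11^1 ≡ 787 · 553 · 288 · 11 ≡ 1677 (mod 1753).
So B = 1677. Chen then computes K = B^a mod p = 1677^30 mod 1753.
1677^1 ≡ 1677 (mod 1753)
1677^2 = (1677^1)^2 ≡ 1677^2 = 2812329 ≡ 517 (mod 1753)
1677^4 = (1677^2)^2 ≡ 517^2 = 267289 ≡ 833 (mod 1753)
1677^8 = (1677^4)^2 ≡ 833^2 = 693889 ≡ 1454 (mod 1753)
1677^16 = (1677^8)^2 ≡ 1454^2 = 2114116 ≡ 1751 (mod 1753)
1677^30 = 1677^16 · 1677^8 · 1677^4 · 1677^2 ≡ 1751 · 1454 · 833 · 517 ≡ 295 (mod 1753).

295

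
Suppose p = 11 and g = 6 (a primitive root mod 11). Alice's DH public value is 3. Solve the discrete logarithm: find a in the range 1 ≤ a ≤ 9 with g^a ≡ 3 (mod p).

2

Try successive powers of 6 modulo 11:
6^1 ≡ 6
6^2 ≡ 3
Found: a = 2.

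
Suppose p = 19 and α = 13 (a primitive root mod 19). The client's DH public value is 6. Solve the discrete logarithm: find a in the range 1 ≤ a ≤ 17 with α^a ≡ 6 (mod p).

10

Try successive powers of 13 modulo 19:
13^1 ≡ 13
13^2 ≡ 17
13^3 ≡ 12
13^4 ≡ 4
13^5 ≡ 14
13^6 ≡ 11
13^7 ≡ 10
13^8 ≡ 16
13^9 ≡ 18
13^10 ≡ 6
Found: a = 10.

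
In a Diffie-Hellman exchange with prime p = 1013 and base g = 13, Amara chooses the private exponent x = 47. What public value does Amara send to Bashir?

145

Public value = 13^47 (mod 1013).
13^1 ≡ 13 (mod 1013)
13^2 = (13^1)^2 ≡ 13^2 = 169 ≡ 169 (mod 1013)
13^4 = (13^2)^2 ≡ 169^2 = 28561 ≡ 197 (mod 1013)
13^8 = (13^4)^2 ≡ 197^2 = 38809 ≡ 315 (mod 1013)
13^16 = (13^8)^2 ≡ 315^2 = 99225 ≡ 964 (mod 1013)
13^32 = (13^16)^2 ≡ 964^2 = 929296 ≡ 375 (mod 1013)
13^47 = 13^32 · 13^8 · 13^4 · 13^2 · 13^1 ≡ 375 · 315 · 197 · 169 · 13 ≡ 145 (mod 1013).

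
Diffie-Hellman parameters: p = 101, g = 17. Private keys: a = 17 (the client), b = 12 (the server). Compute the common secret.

The server sends B = g^b mod p = 17^12 mod 101.
17^1 ≡ 17 (mod 101)
17^2 = (17^1)^2 ≡ 17^2 = 289 ≡ 87 (mod 101)
17^4 = (17^2)^2 ≡ 87^2 = 7569 ≡ 95 (mod 101)
17^8 = (17^4)^2 ≡ 95^2 = 9025 ≡ 36 (mod 101)
17^12 = 17^8 · 17^4 ≡ 36 · 95 ≡ 87 (mod 101).
So B = 87. The client then computes K = B^a mod p = 87^17 mod 101.
87^1 ≡ 87 (mod 101)
87^2 = (87^1)^2 ≡ 87^2 = 7569 ≡ 95 (mod 101)
87^4 = (87^2)^2 ≡ 95^2 = 9025 ≡ 36 (mod 101)
87^8 = (87^4)^2 ≡ 36^2 = 1296 ≡ 84 (mod 101)
87^16 = (87^8)^2 ≡ 84^2 = 7056 ≡ 87 (mod 101)
87^17 = 87^16 · 87^1 ≡ 87 · 87 ≡ 95 (mod 101).

95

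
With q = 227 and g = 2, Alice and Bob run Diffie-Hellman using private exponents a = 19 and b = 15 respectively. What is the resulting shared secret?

Alice sends A = g^a mod q = 2^19 mod 227.
2^1 ≡ 2 (mod 227)
2^2 = (2^1)^2 ≡ 2^2 = 4 ≡ 4 (mod 227)
2^4 = (2^2)^2 ≡ 4^2 = 16 ≡ 16 (mod 227)
2^8 = (2^4)^2 ≡ 16^2 = 256 ≡ 29 (mod 227)
2^16 = (2^8)^2 ≡ 29^2 = 841 ≡ 160 (mod 227)
2^19 = 2^16 · 2^2 · 2^1 ≡ 160 · 4 · 2 ≡ 145 (mod 227).
So A = 145. Bob then computes K = A^b mod q = 145^15 mod 227.
145^1 ≡ 145 (mod 227)
145^2 = (145^1)^2 ≡ 145^2 = 21025 ≡ 141 (mod 227)
145^4 = (145^2)^2 ≡ 141^2 = 19881 ≡ 132 (mod 227)
145^8 = (145^4)^2 ≡ 132^2 = 17424 ≡ 172 (mod 227)
145^15 = 145^8 · 145^4 · 145^2 · 145^1 ≡ 172 · 132 · 141 · 145 ≡ 60 (mod 227).

60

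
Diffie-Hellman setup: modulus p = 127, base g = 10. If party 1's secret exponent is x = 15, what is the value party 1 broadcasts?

63

Public value = 10^15 mod 127.
10^1 ≡ 10 (mod 127)
10^2 = (10^1)^2 ≡ 10^2 = 100 ≡ 100 (mod 127)
10^4 = (10^2)^2 ≡ 100^2 = 10000 ≡ 94 (mod 127)
10^8 = (10^4)^2 ≡ 94^2 = 8836 ≡ 73 (mod 127)
10^15 = 10^8 · 10^4 · 10^2 · 10^1 ≡ 73 · 94 · 100 · 10 ≡ 63 (mod 127).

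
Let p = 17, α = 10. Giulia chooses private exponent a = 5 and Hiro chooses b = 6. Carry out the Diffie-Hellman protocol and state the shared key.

8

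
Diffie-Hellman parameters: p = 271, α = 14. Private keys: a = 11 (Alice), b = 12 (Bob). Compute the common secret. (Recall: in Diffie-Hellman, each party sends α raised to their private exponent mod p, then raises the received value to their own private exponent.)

8

Alice sends A = α^a mod p = 14^11 mod 271.
14^1 ≡ 14 (mod 271)
14^2 = (14^1)^2 ≡ 14^2 = 196 ≡ 196 (mod 271)
14^4 = (14^2)^2 ≡ 196^2 = 38416 ≡ 205 (mod 271)
14^8 = (14^4)^2 ≡ 205^2 = 42025 ≡ 20 (mod 271)
14^11 = 14^8 · 14^2 · 14^1 ≡ 20 · 196 · 14 ≡ 138 (mod 271).
So A = 138. Bob then computes K = A^b mod p = 138^12 mod 271.
138^1 ≡ 138 (mod 271)
138^2 = (138^1)^2 ≡ 138^2 = 19044 ≡ 74 (mod 271)
138^4 = (138^2)^2 ≡ 74^2 = 5476 ≡ 56 (mod 271)
138^8 = (138^4)^2 ≡ 56^2 = 3136 ≡ 155 (mod 271)
138^12 = 138^8 · 138^4 ≡ 155 · 56 ≡ 8 (mod 271).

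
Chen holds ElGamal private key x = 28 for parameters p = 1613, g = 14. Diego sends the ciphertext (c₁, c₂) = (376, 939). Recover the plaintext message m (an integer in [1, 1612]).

Shared mask s = c₁^x mod p = 376^28 mod 1613.
376^1 ≡ 376 (mod 1613)
376^2 = (376^1)^2 ≡ 376^2 = 141376 ≡ 1045 (mod 1613)
376^4 = (376^2)^2 ≡ 1045^2 = 1092025 ≡ 24 (mod 1613)
376^8 = (376^4)^2 ≡ 24^2 = 576 ≡ 576 (mod 1613)
376^16 = (376^8)^2 ≡ 576^2 = 331776 ≡ 1111 (mod 1613)
376^28 = 376^16 · 376^8 · 376^4 ≡ 1111 · 576 · 24 ≡ 1091 (mod 1613).
So s = 1091; s⁻¹ ≡ 961 (mod 1613).
m = c₂ · s⁻¹ mod 1613 = 939 · 961 mod 1613 = 712.

712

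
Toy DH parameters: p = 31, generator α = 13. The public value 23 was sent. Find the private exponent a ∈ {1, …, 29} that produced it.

27

Try successive powers of 13 modulo 31:
13^1 ≡ 13
13^2 ≡ 14
13^3 ≡ 27
13^4 ≡ 10
13^5 ≡ 6
13^6 ≡ 16
13^7 ≡ 22
13^8 ≡ 7
13^9 ≡ 29
13^10 ≡ 5
13^11 ≡ 3
13^12 ≡ 8
13^13 ≡ 11
13^14 ≡ 19
13^15 ≡ 30
13^16 ≡ 18
13^17 ≡ 17
13^18 ≡ 4
13^19 ≡ 21
13^20 ≡ 25
13^21 ≡ 15
13^22 ≡ 9
13^23 ≡ 24
13^24 ≡ 2
13^25 ≡ 26
13^26 ≡ 28
13^27 ≡ 23
Found: a = 27.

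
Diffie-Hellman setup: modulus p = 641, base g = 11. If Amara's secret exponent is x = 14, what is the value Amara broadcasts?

Public value = 11^14 (mod 641).
11^1 ≡ 11 (mod 641)
11^2 = (11^1)^2 ≡ 11^2 = 121 ≡ 121 (mod 641)
11^4 = (11^2)^2 ≡ 121^2 = 14641 ≡ 539 (mod 641)
11^8 = (11^4)^2 ≡ 539^2 = 290521 ≡ 148 (mod 641)
11^14 = 11^8 · 11^4 · 11^2 ≡ 148 · 539 · 121 ≡ 234 (mod 641).

234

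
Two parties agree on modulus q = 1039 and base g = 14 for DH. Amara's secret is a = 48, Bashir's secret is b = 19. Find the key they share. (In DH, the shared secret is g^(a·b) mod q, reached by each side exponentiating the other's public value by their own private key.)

276

Bashir sends B = g^b mod q = 14^19 mod 1039.
14^1 ≡ 14 (mod 1039)
14^2 = (14^1)^2 ≡ 14^2 = 196 ≡ 196 (mod 1039)
14^4 = (14^2)^2 ≡ 196^2 = 38416 ≡ 1012 (mod 1039)
14^8 = (14^4)^2 ≡ 1012^2 = 1024144 ≡ 729 (mod 1039)
14^16 = (14^8)^2 ≡ 729^2 = 531441 ≡ 512 (mod 1039)
14^19 = 14^16 · 14^2 · 14^1 ≡ 512 · 196 · 14 ≡ 200 (mod 1039).
So B = 200. Amara then computes K = B^a mod q = 200^48 mod 1039.
200^1 ≡ 200 (mod 1039)
200^2 = (200^1)^2 ≡ 200^2 = 40000 ≡ 518 (mod 1039)
200^4 = (200^2)^2 ≡ 518^2 = 268324 ≡ 262 (mod 1039)
200^8 = (200^4)^2 ≡ 262^2 = 68644 ≡ 70 (mod 1039)
200^16 = (200^8)^2 ≡ 70^2 = 4900 ≡ 744 (mod 1039)
200^32 = (200^16)^2 ≡ 744^2 = 553536 ≡ 788 (mod 1039)
200^48 = 200^32 · 200^16 ≡ 788 · 744 ≡ 276 (mod 1039).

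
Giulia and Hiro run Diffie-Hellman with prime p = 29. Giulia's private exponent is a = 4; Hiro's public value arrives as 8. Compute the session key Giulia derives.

Shared key K = 8^4 mod 29.
8^1 ≡ 8 (mod 29)
8^2 = (8^1)^2 ≡ 8^2 = 64 ≡ 6 (mod 29)
8^4 = (8^2)^2 ≡ 6^2 = 36 ≡ 7 (mod 29)

7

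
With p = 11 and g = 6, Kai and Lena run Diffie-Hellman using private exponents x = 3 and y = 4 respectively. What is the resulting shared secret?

3

Kai sends A = g^x mod p = 6^3 mod 11.
6^1 ≡ 6 (mod 11)
6^2 = (6^1)^2 ≡ 6^2 = 36 ≡ 3 (mod 11)
6^3 = 6^2 · 6^1 ≡ 3 · 6 ≡ 7 (mod 11).
So A = 7. Lena then computes K = A^y mod p = 7^4 mod 11.
7^1 ≡ 7 (mod 11)
7^2 = (7^1)^2 ≡ 7^2 = 49 ≡ 5 (mod 11)
7^4 = (7^2)^2 ≡ 5^2 = 25 ≡ 3 (mod 11)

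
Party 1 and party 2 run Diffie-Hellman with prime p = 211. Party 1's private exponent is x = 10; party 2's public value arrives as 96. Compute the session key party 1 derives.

123

Shared key K = 96^10 mod 211.
96^1 ≡ 96 (mod 211)
96^2 = (96^1)^2 ≡ 96^2 = 9216 ≡ 143 (mod 211)
96^4 = (96^2)^2 ≡ 143^2 = 20449 ≡ 193 (mod 211)
96^8 = (96^4)^2 ≡ 193^2 = 37249 ≡ 113 (mod 211)
96^10 = 96^8 · 96^2 ≡ 113 · 143 ≡ 123 (mod 211).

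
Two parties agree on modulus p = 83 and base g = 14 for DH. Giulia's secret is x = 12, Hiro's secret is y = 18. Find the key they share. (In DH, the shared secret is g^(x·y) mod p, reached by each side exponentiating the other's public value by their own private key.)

68

Giulia sends A = g^x mod p = 14^12 mod 83.
14^1 ≡ 14 (mod 83)
14^2 = (14^1)^2 ≡ 14^2 = 196 ≡ 30 (mod 83)
14^4 = (14^2)^2 ≡ 30^2 = 900 ≡ 70 (mod 83)
14^8 = (14^4)^2 ≡ 70^2 = 4900 ≡ 3 (mod 83)
14^12 = 14^8 · 14^4 ≡ 3 · 70 ≡ 44 (mod 83).
So A = 44. Hiro then computes K = A^y mod p = 44^18 mod 83.
44^1 ≡ 44 (mod 83)
44^2 = (44^1)^2 ≡ 44^2 = 1936 ≡ 27 (mod 83)
44^4 = (44^2)^2 ≡ 27^2 = 729 ≡ 65 (mod 83)
44^8 = (44^4)^2 ≡ 65^2 = 4225 ≡ 75 (mod 83)
44^16 = (44^8)^2 ≡ 75^2 = 5625 ≡ 64 (mod 83)
44^18 = 44^16 · 44^2 ≡ 64 · 27 ≡ 68 (mod 83).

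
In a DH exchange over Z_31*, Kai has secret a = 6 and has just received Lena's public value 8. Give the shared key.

8

Shared key K = 8^6 mod 31.
8^1 ≡ 8 (mod 31)
8^2 = (8^1)^2 ≡ 8^2 = 64 ≡ 2 (mod 31)
8^4 = (8^2)^2 ≡ 2^2 = 4 ≡ 4 (mod 31)
8^6 = 8^4 · 8^2 ≡ 4 · 2 ≡ 8 (mod 31).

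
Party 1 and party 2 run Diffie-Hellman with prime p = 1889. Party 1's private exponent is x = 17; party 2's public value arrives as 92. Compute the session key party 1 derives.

892

Shared key K = 92^17 mod 1889.
92^1 ≡ 92 (mod 1889)
92^2 = (92^1)^2 ≡ 92^2 = 8464 ≡ 908 (mod 1889)
92^4 = (92^2)^2 ≡ 908^2 = 824464 ≡ 860 (mod 1889)
92^8 = (92^4)^2 ≡ 860^2 = 739600 ≡ 1001 (mod 1889)
92^16 = (92^8)^2 ≡ 1001^2 = 1002001 ≡ 831 (mod 1889)
92^17 = 92^16 · 92^1 ≡ 831 · 92 ≡ 892 (mod 1889).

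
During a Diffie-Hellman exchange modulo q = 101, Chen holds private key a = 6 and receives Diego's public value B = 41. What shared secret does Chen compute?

6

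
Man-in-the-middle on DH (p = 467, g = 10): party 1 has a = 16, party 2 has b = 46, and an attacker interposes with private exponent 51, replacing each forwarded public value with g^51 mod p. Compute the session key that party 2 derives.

179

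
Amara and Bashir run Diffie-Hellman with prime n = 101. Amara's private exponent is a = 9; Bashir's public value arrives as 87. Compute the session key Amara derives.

36

Shared key K = 87^9 mod 101.
87^1 ≡ 87 (mod 101)
87^2 = (87^1)^2 ≡ 87^2 = 7569 ≡ 95 (mod 101)
87^4 = (87^2)^2 ≡ 95^2 = 9025 ≡ 36 (mod 101)
87^8 = (87^4)^2 ≡ 36^2 = 1296 ≡ 84 (mod 101)
87^9 = 87^8 · 87^1 ≡ 84 · 87 ≡ 36 (mod 101).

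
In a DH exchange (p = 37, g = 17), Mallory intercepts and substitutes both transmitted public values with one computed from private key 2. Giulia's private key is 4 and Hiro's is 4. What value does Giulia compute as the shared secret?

33

Giulia receives Mallory's public value M = 17^2 mod 37 instead of the honest one.
17^1 ≡ 17 (mod 37)
17^2 = (17^1)^2 ≡ 17^2 = 289 ≡ 30 (mod 37)
So M = 30. Giulia computes K = M^4 mod 37.
30^1 ≡ 30 (mod 37)
30^2 = (30^1)^2 ≡ 30^2 = 900 ≡ 12 (mod 37)
30^4 = (30^2)^2 ≡ 12^2 = 144 ≡ 33 (mod 37)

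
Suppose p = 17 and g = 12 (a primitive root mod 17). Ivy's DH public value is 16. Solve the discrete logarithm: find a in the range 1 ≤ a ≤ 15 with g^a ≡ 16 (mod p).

Try successive powers of 12 modulo 17:
12^1 ≡ 12
12^2 ≡ 8
12^3 ≡ 11
12^4 ≡ 13
12^5 ≡ 3
12^6 ≡ 2
12^7 ≡ 7
12^8 ≡ 16
Found: a = 8.

8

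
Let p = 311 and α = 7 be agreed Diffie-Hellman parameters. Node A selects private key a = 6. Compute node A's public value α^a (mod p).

Public value = 7^6 (mod 311).
7^1 ≡ 7 (mod 311)
7^2 = (7^1)^2 ≡ 7^2 = 49 ≡ 49 (mod 311)
7^4 = (7^2)^2 ≡ 49^2 = 2401 ≡ 224 (mod 311)
7^6 = 7^4 · 7^2 ≡ 224 · 49 ≡ 91 (mod 311).

91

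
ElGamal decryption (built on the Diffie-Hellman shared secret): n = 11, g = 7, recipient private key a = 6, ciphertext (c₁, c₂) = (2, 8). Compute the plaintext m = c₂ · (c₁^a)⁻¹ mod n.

7

Shared mask s = c₁^a mod n = 2^6 mod 11.
2^1 ≡ 2 (mod 11)
2^2 = (2^1)^2 ≡ 2^2 = 4 ≡ 4 (mod 11)
2^4 = (2^2)^2 ≡ 4^2 = 16 ≡ 5 (mod 11)
2^6 = 2^4 · 2^2 ≡ 5 · 4 ≡ 9 (mod 11).
So s = 9; s⁻¹ ≡ 5 (mod 11).
m = c₂ · s⁻¹ mod 11 = 8 · 5 mod 11 = 7.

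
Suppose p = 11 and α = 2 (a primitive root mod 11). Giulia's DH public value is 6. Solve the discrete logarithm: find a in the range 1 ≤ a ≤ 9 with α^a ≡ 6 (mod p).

9

Try successive powers of 2 modulo 11:
2^1 ≡ 2
2^2 ≡ 4
2^3 ≡ 8
2^4 ≡ 5
2^5 ≡ 10
2^6 ≡ 9
2^7 ≡ 7
2^8 ≡ 3
2^9 ≡ 6
Found: a = 9.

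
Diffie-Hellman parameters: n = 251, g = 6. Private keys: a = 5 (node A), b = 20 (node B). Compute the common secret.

Node B sends B = g^b mod n = 6^20 mod 251.
6^1 ≡ 6 (mod 251)
6^2 = (6^1)^2 ≡ 6^2 = 36 ≡ 36 (mod 251)
6^4 = (6^2)^2 ≡ 36^2 = 1296 ≡ 41 (mod 251)
6^8 = (6^4)^2 ≡ 41^2 = 1681 ≡ 175 (mod 251)
6^16 = (6^8)^2 ≡ 175^2 = 30625 ≡ 3 (mod 251)
6^20 = 6^16 · 6^4 ≡ 3 · 41 ≡ 123 (mod 251).
So B = 123. Node A then computes K = B^a mod n = 123^5 mod 251.
123^1 ≡ 123 (mod 251)
123^2 = (123^1)^2 ≡ 123^2 = 15129 ≡ 69 (mod 251)
123^4 = (123^2)^2 ≡ 69^2 = 4761 ≡ 243 (mod 251)
123^5 = 123^4 · 123^1 ≡ 243 · 123 ≡ 20 (mod 251).

20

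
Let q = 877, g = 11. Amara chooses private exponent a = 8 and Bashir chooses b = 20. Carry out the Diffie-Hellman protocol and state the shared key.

Amara sends A = g^a mod q = 11^8 mod 877.
11^1 ≡ 11 (mod 877)
11^2 = (11^1)^2 ≡ 11^2 = 121 ≡ 121 (mod 877)
11^4 = (11^2)^2 ≡ 121^2 = 14641 ≡ 609 (mod 877)
11^8 = (11^4)^2 ≡ 609^2 = 370881 ≡ 787 (mod 877)
So A = 787. Bashir then computes K = A^b mod q = 787^20 mod 877.
787^1 ≡ 787 (mod 877)
787^2 = (787^1)^2 ≡ 787^2 = 619369 ≡ 207 (mod 877)
787^4 = (787^2)^2 ≡ 207^2 = 42849 ≡ 753 (mod 877)
787^8 = (787^4)^2 ≡ 753^2 = 567009 ≡ 467 (mod 877)
787^16 = (787^8)^2 ≡ 467^2 = 218089 ≡ 593 (mod 877)
787^20 = 787^16 · 787^4 ≡ 593 · 753 ≡ 136 (mod 877).

136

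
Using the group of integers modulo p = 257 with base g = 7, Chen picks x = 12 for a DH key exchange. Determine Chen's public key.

Public value = 7^12 mod 257.
7^1 ≡ 7 (mod 257)
7^2 = (7^1)^2 ≡ 7^2 = 49 ≡ 49 (mod 257)
7^4 = (7^2)^2 ≡ 49^2 = 2401 ≡ 88 (mod 257)
7^8 = (7^4)^2 ≡ 88^2 = 7744 ≡ 34 (mod 257)
7^12 = 7^8 · 7^4 ≡ 34 · 88 ≡ 165 (mod 257).

165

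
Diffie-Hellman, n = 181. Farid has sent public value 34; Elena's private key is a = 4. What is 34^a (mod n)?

13

Shared key K = 34^4 mod 181.
34^1 ≡ 34 (mod 181)
34^2 = (34^1)^2 ≡ 34^2 = 1156 ≡ 70 (mod 181)
34^4 = (34^2)^2 ≡ 70^2 = 4900 ≡ 13 (mod 181)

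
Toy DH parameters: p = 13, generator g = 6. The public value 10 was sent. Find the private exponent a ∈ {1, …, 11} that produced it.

Try successive powers of 6 modulo 13:
6^1 ≡ 6
6^2 ≡ 10
Found: a = 2.

2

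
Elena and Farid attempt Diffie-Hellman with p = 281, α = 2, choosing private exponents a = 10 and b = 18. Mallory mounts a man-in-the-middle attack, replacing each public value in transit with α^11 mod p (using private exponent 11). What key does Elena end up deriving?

249

Elena receives Mallory's public value M = 2^11 mod 281 instead of the honest one.
2^1 ≡ 2 (mod 281)
2^2 = (2^1)^2 ≡ 2^2 = 4 ≡ 4 (mod 281)
2^4 = (2^2)^2 ≡ 4^2 = 16 ≡ 16 (mod 281)
2^8 = (2^4)^2 ≡ 16^2 = 256 ≡ 256 (mod 281)
2^11 = 2^8 · 2^2 · 2^1 ≡ 256 · 4 · 2 ≡ 81 (mod 281).
So M = 81. Elena computes K = M^10 mod 281.
81^1 ≡ 81 (mod 281)
81^2 = (81^1)^2 ≡ 81^2 = 6561 ≡ 98 (mod 281)
81^4 = (81^2)^2 ≡ 98^2 = 9604 ≡ 50 (mod 281)
81^8 = (81^4)^2 ≡ 50^2 = 2500 ≡ 252 (mod 281)
81^10 = 81^8 · 81^2 ≡ 252 · 98 ≡ 249 (mod 281).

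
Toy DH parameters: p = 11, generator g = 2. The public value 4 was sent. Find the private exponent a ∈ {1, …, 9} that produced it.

Try successive powers of 2 modulo 11:
2^1 ≡ 2
2^2 ≡ 4
Found: a = 2.

2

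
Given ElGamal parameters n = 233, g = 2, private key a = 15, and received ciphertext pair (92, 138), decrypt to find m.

Shared mask s = c₁^a mod n = 92^15 mod 233.
92^1 ≡ 92 (mod 233)
92^2 = (92^1)^2 ≡ 92^2 = 8464 ≡ 76 (mod 233)
92^4 = (92^2)^2 ≡ 76^2 = 5776 ≡ 184 (mod 233)
92^8 = (92^4)^2 ≡ 184^2 = 33856 ≡ 71 (mod 233)
92^15 = 92^8 · 92^4 · 92^2 · 92^1 ≡ 71 · 184 · 76 · 92 ≡ 32 (mod 233).
So s = 32; s⁻¹ ≡ 51 (mod 233).
m = c₂ · s⁻¹ mod 233 = 138 · 51 mod 233 = 48.

48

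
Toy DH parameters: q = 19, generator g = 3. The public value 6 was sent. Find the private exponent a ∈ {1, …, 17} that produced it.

Try successive powers of 3 modulo 19:
3^1 ≡ 3
3^2 ≡ 9
3^3 ≡ 8
3^4 ≡ 5
3^5 ≡ 15
3^6 ≡ 7
3^7 ≡ 2
3^8 ≡ 6
Found: a = 8.

8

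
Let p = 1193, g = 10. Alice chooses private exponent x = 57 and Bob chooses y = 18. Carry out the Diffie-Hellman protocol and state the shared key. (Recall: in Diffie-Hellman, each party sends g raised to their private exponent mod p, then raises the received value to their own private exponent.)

Bob sends B = g^y mod p = 10^18 mod 1193.
10^1 ≡ 10 (mod 1193)
10^2 = (10^1)^2 ≡ 10^2 = 100 ≡ 100 (mod 1193)
10^4 = (10^2)^2 ≡ 100^2 = 10000 ≡ 456 (mod 1193)
10^8 = (10^4)^2 ≡ 456^2 = 207936 ≡ 354 (mod 1193)
10^16 = (10^8)^2 ≡ 354^2 = 125316 ≡ 51 (mod 1193)
10^18 = 10^16 · 10^2 ≡ 51 · 100 ≡ 328 (mod 1193).
So B = 328. Alice then computes K = B^x mod p = 328^57 mod 1193.
328^1 ≡ 328 (mod 1193)
328^2 = (328^1)^2 ≡ 328^2 = 107584 ≡ 214 (mod 1193)
328^4 = (328^2)^2 ≡ 214^2 = 45796 ≡ 462 (mod 1193)
328^8 = (328^4)^2 ≡ 462^2 = 213444 ≡ 1090 (mod 1193)
328^16 = (328^8)^2 ≡ 1090^2 = 1188100 ≡ 1065 (mod 1193)
328^32 = (328^16)^2 ≡ 1065^2 = 1134225 ≡ 875 (mod 1193)
328^57 = 328^32 · 328^16 · 328^8 · 328^1 ≡ 875 · 1065 · 1090 · 328 ≡ 918 (mod 1193).

918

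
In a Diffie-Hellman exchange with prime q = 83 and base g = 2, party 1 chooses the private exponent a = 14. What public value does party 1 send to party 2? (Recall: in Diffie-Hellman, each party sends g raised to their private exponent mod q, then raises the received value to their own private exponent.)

Public value = 2^14 mod 83.
2^1 ≡ 2 (mod 83)
2^2 = (2^1)^2 ≡ 2^2 = 4 ≡ 4 (mod 83)
2^4 = (2^2)^2 ≡ 4^2 = 16 ≡ 16 (mod 83)
2^8 = (2^4)^2 ≡ 16^2 = 256 ≡ 7 (mod 83)
2^14 = 2^8 · 2^4 · 2^2 ≡ 7 · 16 · 4 ≡ 33 (mod 83).

33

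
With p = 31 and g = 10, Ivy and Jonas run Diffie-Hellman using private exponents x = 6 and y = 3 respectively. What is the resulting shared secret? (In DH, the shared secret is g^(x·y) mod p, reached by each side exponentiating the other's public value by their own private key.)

8

Jonas sends B = g^y mod p = 10^3 mod 31.
10^1 ≡ 10 (mod 31)
10^2 = (10^1)^2 ≡ 10^2 = 100 ≡ 7 (mod 31)
10^3 = 10^2 · 10^1 ≡ 7 · 10 ≡ 8 (mod 31).
So B = 8. Ivy then computes K = B^x mod p = 8^6 mod 31.
8^1 ≡ 8 (mod 31)
8^2 = (8^1)^2 ≡ 8^2 = 64 ≡ 2 (mod 31)
8^4 = (8^2)^2 ≡ 2^2 = 4 ≡ 4 (mod 31)
8^6 = 8^4 · 8^2 ≡ 4 · 2 ≡ 8 (mod 31).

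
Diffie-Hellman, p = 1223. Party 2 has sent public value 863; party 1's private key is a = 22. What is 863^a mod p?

Shared key K = 863^22 mod 1223.
863^1 ≡ 863 (mod 1223)
863^2 = (863^1)^2 ≡ 863^2 = 744769 ≡ 1185 (mod 1223)
863^4 = (863^2)^2 ≡ 1185^2 = 1404225 ≡ 221 (mod 1223)
863^8 = (863^4)^2 ≡ 221^2 = 48841 ≡ 1144 (mod 1223)
863^16 = (863^8)^2 ≡ 1144^2 = 1308736 ≡ 126 (mod 1223)
863^22 = 863^16 · 863^4 · 863^2 ≡ 126 · 221 · 1185 ≡ 970 (mod 1223).

970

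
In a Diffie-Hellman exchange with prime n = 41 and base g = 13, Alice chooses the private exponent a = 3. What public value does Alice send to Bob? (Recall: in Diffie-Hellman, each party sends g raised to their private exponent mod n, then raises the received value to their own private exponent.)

Public value = 13^3 (mod 41).
13^1 ≡ 13 (mod 41)
13^2 = (13^1)^2 ≡ 13^2 = 169 ≡ 5 (mod 41)
13^3 = 13^2 · 13^1 ≡ 5 · 13 ≡ 24 (mod 41).

24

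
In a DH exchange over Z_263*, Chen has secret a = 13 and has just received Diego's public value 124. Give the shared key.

49

Shared key K = 124^13 mod 263.
124^1 ≡ 124 (mod 263)
124^2 = (124^1)^2 ≡ 124^2 = 15376 ≡ 122 (mod 263)
124^4 = (124^2)^2 ≡ 122^2 = 14884 ≡ 156 (mod 263)
124^8 = (124^4)^2 ≡ 156^2 = 24336 ≡ 140 (mod 263)
124^13 = 124^8 · 124^4 · 124^1 ≡ 140 · 156 · 124 ≡ 49 (mod 263).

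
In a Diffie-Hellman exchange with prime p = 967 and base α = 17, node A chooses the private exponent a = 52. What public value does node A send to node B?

Public value = 17^52 mod 967.
17^1 ≡ 17 (mod 967)
17^2 = (17^1)^2 ≡ 17^2 = 289 ≡ 289 (mod 967)
17^4 = (17^2)^2 ≡ 289^2 = 83521 ≡ 359 (mod 967)
17^8 = (17^4)^2 ≡ 359^2 = 128881 ≡ 270 (mod 967)
17^16 = (17^8)^2 ≡ 270^2 = 72900 ≡ 375 (mod 967)
17^32 = (17^16)^2 ≡ 375^2 = 140625 ≡ 410 (mod 967)
17^52 = 17^32 · 17^16 · 17^4 ≡ 410 · 375 · 359 ≡ 857 (mod 967).

857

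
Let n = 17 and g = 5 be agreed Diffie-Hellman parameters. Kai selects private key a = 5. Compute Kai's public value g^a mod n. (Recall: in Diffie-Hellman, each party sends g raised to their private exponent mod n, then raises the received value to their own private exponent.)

14

Public value = 5^5 mod 17.
5^1 ≡ 5 (mod 17)
5^2 = (5^1)^2 ≡ 5^2 = 25 ≡ 8 (mod 17)
5^4 = (5^2)^2 ≡ 8^2 = 64 ≡ 13 (mod 17)
5^5 = 5^4 · 5^1 ≡ 13 · 5 ≡ 14 (mod 17).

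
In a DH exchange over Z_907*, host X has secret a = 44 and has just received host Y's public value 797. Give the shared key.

Shared key K = 797^44 mod 907.
797^1 ≡ 797 (mod 907)
797^2 = (797^1)^2 ≡ 797^2 = 635209 ≡ 309 (mod 907)
797^4 = (797^2)^2 ≡ 309^2 = 95481 ≡ 246 (mod 907)
797^8 = (797^4)^2 ≡ 246^2 = 60516 ≡ 654 (mod 907)
797^16 = (797^8)^2 ≡ 654^2 = 427716 ≡ 519 (mod 907)
797^32 = (797^16)^2 ≡ 519^2 = 269361 ≡ 889 (mod 907)
797^44 = 797^32 · 797^8 · 797^4 ≡ 889 · 654 · 246 ≡ 139 (mod 907).

139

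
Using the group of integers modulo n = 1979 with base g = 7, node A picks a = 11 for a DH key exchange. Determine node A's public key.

Public value = 7^11 (mod 1979).
7^1 ≡ 7 (mod 1979)
7^2 = (7^1)^2 ≡ 7^2 = 49 ≡ 49 (mod 1979)
7^4 = (7^2)^2 ≡ 49^2 = 2401 ≡ 422 (mod 1979)
7^8 = (7^4)^2 ≡ 422^2 = 178084 ≡ 1953 (mod 1979)
7^11 = 7^8 · 7^2 · 7^1 ≡ 1953 · 49 · 7 ≡ 977 (mod 1979).

977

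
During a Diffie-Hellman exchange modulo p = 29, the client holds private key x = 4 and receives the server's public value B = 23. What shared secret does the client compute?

Shared key K = 23^4 mod 29.
23^1 ≡ 23 (mod 29)
23^2 = (23^1)^2 ≡ 23^2 = 529 ≡ 7 (mod 29)
23^4 = (23^2)^2 ≡ 7^2 = 49 ≡ 20 (mod 29)

20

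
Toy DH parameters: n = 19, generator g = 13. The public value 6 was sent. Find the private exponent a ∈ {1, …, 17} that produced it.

Try successive powers of 13 modulo 19:
13^1 ≡ 13
13^2 ≡ 17
13^3 ≡ 12
13^4 ≡ 4
13^5 ≡ 14
13^6 ≡ 11
13^7 ≡ 10
13^8 ≡ 16
13^9 ≡ 18
13^10 ≡ 6
Found: a = 10.

10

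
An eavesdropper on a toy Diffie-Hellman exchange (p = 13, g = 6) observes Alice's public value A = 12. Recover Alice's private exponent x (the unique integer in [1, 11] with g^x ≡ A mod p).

6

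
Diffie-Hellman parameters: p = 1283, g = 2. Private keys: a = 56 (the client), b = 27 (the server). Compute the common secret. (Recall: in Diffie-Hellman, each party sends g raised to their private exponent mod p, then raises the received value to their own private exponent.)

390

The server sends B = g^b mod p = 2^27 mod 1283.
2^1 ≡ 2 (mod 1283)
2^2 = (2^1)^2 ≡ 2^2 = 4 ≡ 4 (mod 1283)
2^4 = (2^2)^2 ≡ 4^2 = 16 ≡ 16 (mod 1283)
2^8 = (2^4)^2 ≡ 16^2 = 256 ≡ 256 (mod 1283)
2^16 = (2^8)^2 ≡ 256^2 = 65536 ≡ 103 (mod 1283)
2^27 = 2^16 · 2^8 · 2^2 · 2^1 ≡ 103 · 256 · 4 · 2 ≡ 532 (mod 1283).
So B = 532. The client then computes K = B^a mod p = 532^56 mod 1283.
532^1 ≡ 532 (mod 1283)
532^2 = (532^1)^2 ≡ 532^2 = 283024 ≡ 764 (mod 1283)
532^4 = (532^2)^2 ≡ 764^2 = 583696 ≡ 1214 (mod 1283)
532^8 = (532^4)^2 ≡ 1214^2 = 1473796 ≡ 912 (mod 1283)
532^16 = (532^8)^2 ≡ 912^2 = 831744 ≡ 360 (mod 1283)
532^32 = (532^16)^2 ≡ 360^2 = 129600 ≡ 17 (mod 1283)
532^56 = 532^32 · 532^16 · 532^8 ≡ 17 · 360 · 912 ≡ 390 (mod 1283).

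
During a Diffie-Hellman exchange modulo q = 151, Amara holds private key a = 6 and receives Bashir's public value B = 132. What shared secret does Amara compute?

19

Shared key K = 132^6 mod 151.
132^1 ≡ 132 (mod 151)
132^2 = (132^1)^2 ≡ 132^2 = 17424 ≡ 59 (mod 151)
132^4 = (132^2)^2 ≡ 59^2 = 3481 ≡ 8 (mod 151)
132^6 = 132^4 · 132^2 ≡ 8 · 59 ≡ 19 (mod 151).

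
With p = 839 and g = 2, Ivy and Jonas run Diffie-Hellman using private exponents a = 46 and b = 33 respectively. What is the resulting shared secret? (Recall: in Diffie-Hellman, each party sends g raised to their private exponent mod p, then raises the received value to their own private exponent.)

Ivy sends A = g^a mod p = 2^46 mod 839.
2^1 ≡ 2 (mod 839)
2^2 = (2^1)^2 ≡ 2^2 = 4 ≡ 4 (mod 839)
2^4 = (2^2)^2 ≡ 4^2 = 16 ≡ 16 (mod 839)
2^8 = (2^4)^2 ≡ 16^2 = 256 ≡ 256 (mod 839)
2^16 = (2^8)^2 ≡ 256^2 = 65536 ≡ 94 (mod 839)
2^32 = (2^16)^2 ≡ 94^2 = 8836 ≡ 446 (mod 839)
2^46 = 2^32 · 2^8 · 2^4 · 2^2 ≡ 446 · 256 · 16 · 4 ≡ 413 (mod 839).
So A = 413. Jonas then computes K = A^b mod p = 413^33 mod 839.
413^1 ≡ 413 (mod 839)
413^2 = (413^1)^2 ≡ 413^2 = 170569 ≡ 252 (mod 839)
413^4 = (413^2)^2 ≡ 252^2 = 63504 ≡ 579 (mod 839)
413^8 = (413^4)^2 ≡ 579^2 = 335241 ≡ 480 (mod 839)
413^16 = (413^8)^2 ≡ 480^2 = 230400 ≡ 514 (mod 839)
413^32 = (413^16)^2 ≡ 514^2 = 264196 ≡ 750 (mod 839)
413^33 = 413^32 · 413^1 ≡ 750 · 413 ≡ 159 (mod 839).

159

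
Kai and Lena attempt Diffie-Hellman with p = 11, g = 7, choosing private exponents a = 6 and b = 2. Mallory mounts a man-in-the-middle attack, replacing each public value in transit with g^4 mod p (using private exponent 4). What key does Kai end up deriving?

3

Kai receives Mallory's public value M = 7^4 mod 11 instead of the honest one.
7^1 ≡ 7 (mod 11)
7^2 = (7^1)^2 ≡ 7^2 = 49 ≡ 5 (mod 11)
7^4 = (7^2)^2 ≡ 5^2 = 25 ≡ 3 (mod 11)
So M = 3. Kai computes K = M^6 mod 11.
3^1 ≡ 3 (mod 11)
3^2 = (3^1)^2 ≡ 3^2 = 9 ≡ 9 (mod 11)
3^4 = (3^2)^2 ≡ 9^2 = 81 ≡ 4 (mod 11)
3^6 = 3^4 · 3^2 ≡ 4 · 9 ≡ 3 (mod 11).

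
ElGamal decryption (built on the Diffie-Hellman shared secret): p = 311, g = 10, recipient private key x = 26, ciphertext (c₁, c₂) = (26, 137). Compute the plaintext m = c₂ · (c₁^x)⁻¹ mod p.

225

Shared mask s = c₁^x mod p = 26^26 mod 311.
26^1 ≡ 26 (mod 311)
26^2 = (26^1)^2 ≡ 26^2 = 676 ≡ 54 (mod 311)
26^4 = (26^2)^2 ≡ 54^2 = 2916 ≡ 117 (mod 311)
26^8 = (26^4)^2 ≡ 117^2 = 13689 ≡ 5 (mod 311)
26^16 = (26^8)^2 ≡ 5^2 = 25 ≡ 25 (mod 311)
26^26 = 26^16 · 26^8 · 26^2 ≡ 25 · 5 · 54 ≡ 219 (mod 311).
So s = 219; s⁻¹ ≡ 240 (mod 311).
m = c₂ · s⁻¹ mod 311 = 137 · 240 mod 311 = 225.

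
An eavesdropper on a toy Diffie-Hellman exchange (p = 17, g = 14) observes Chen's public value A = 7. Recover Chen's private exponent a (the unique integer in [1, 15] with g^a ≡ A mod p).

3

Try successive powers of 14 modulo 17:
14^1 ≡ 14
14^2 ≡ 9
14^3 ≡ 7
Found: a = 3.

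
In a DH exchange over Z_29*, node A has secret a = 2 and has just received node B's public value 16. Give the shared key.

24

Shared key K = 16^2 mod 29.
16^1 ≡ 16 (mod 29)
16^2 = (16^1)^2 ≡ 16^2 = 256 ≡ 24 (mod 29)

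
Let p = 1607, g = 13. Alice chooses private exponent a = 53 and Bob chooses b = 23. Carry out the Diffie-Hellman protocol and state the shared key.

806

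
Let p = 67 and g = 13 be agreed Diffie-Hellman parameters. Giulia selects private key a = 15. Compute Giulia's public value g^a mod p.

52

Public value = 13^15 mod 67.
13^1 ≡ 13 (mod 67)
13^2 = (13^1)^2 ≡ 13^2 = 169 ≡ 35 (mod 67)
13^4 = (13^2)^2 ≡ 35^2 = 1225 ≡ 19 (mod 67)
13^8 = (13^4)^2 ≡ 19^2 = 361 ≡ 26 (mod 67)
13^15 = 13^8 · 13^4 · 13^2 · 13^1 ≡ 26 · 19 · 35 · 13 ≡ 52 (mod 67).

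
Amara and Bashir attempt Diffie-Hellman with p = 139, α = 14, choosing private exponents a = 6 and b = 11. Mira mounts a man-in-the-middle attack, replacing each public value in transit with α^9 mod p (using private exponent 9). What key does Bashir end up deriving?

Bashir receives Mira's public value M = 14^9 mod 139 instead of the honest one.
14^1 ≡ 14 (mod 139)
14^2 = (14^1)^2 ≡ 14^2 = 196 ≡ 57 (mod 139)
14^4 = (14^2)^2 ≡ 57^2 = 3249 ≡ 52 (mod 139)
14^8 = (14^4)^2 ≡ 52^2 = 2704 ≡ 63 (mod 139)
14^9 = 14^8 · 14^1 ≡ 63 · 14 ≡ 48 (mod 139).
So M = 48. Bashir computes K = M^11 mod 139.
48^1 ≡ 48 (mod 139)
48^2 = (48^1)^2 ≡ 48^2 = 2304 ≡ 80 (mod 139)
48^4 = (48^2)^2 ≡ 80^2 = 6400 ≡ 6 (mod 139)
48^8 = (48^4)^2 ≡ 6^2 = 36 ≡ 36 (mod 139)
48^11 = 48^8 · 48^2 · 48^1 ≡ 36 · 80 · 48 ≡ 74 (mod 139).

74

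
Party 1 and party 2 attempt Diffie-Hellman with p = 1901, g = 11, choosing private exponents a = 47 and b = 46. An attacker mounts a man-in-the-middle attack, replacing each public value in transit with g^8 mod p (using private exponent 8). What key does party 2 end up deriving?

304

Party 2 receives an attacker's public value M = 11^8 mod 1901 instead of the honest one.
11^1 ≡ 11 (mod 1901)
11^2 = (11^1)^2 ≡ 11^2 = 121 ≡ 121 (mod 1901)
11^4 = (11^2)^2 ≡ 121^2 = 14641 ≡ 1334 (mod 1901)
11^8 = (11^4)^2 ≡ 1334^2 = 1779556 ≡ 220 (mod 1901)
So M = 220. Party 2 computes K = M^46 mod 1901.
220^1 ≡ 220 (mod 1901)
220^2 = (220^1)^2 ≡ 220^2 = 48400 ≡ 875 (mod 1901)
220^4 = (220^2)^2 ≡ 875^2 = 765625 ≡ 1423 (mod 1901)
220^8 = (220^4)^2 ≡ 1423^2 = 2024929 ≡ 364 (mod 1901)
220^16 = (220^8)^2 ≡ 364^2 = 132496 ≡ 1327 (mod 1901)
220^32 = (220^16)^2 ≡ 1327^2 = 1760929 ≡ 603 (mod 1901)
220^46 = 220^32 · 220^8 · 220^4 · 220^2 ≡ 603 · 364 · 1423 · 875 ≡ 304 (mod 1901).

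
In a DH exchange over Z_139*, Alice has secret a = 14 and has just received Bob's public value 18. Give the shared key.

124

Shared key K = 18^14 mod 139.
18^1 ≡ 18 (mod 139)
18^2 = (18^1)^2 ≡ 18^2 = 324 ≡ 46 (mod 139)
18^4 = (18^2)^2 ≡ 46^2 = 2116 ≡ 31 (mod 139)
18^8 = (18^4)^2 ≡ 31^2 = 961 ≡ 127 (mod 139)
18^14 = 18^8 · 18^4 · 18^2 ≡ 127 · 31 · 46 ≡ 124 (mod 139).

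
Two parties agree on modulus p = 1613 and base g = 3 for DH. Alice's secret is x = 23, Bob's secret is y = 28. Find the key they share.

1182

Bob sends B = g^y mod p = 3^28 mod 1613.
3^1 ≡ 3 (mod 1613)
3^2 = (3^1)^2 ≡ 3^2 = 9 ≡ 9 (mod 1613)
3^4 = (3^2)^2 ≡ 9^2 = 81 ≡ 81 (mod 1613)
3^8 = (3^4)^2 ≡ 81^2 = 6561 ≡ 109 (mod 1613)
3^16 = (3^8)^2 ≡ 109^2 = 11881 ≡ 590 (mod 1613)
3^28 = 3^16 · 3^8 · 3^4 ≡ 590 · 109 · 81 ≡ 733 (mod 1613).
So B = 733. Alice then computes K = B^x mod p = 733^23 mod 1613.
733^1 ≡ 733 (mod 1613)
733^2 = (733^1)^2 ≡ 733^2 = 537289 ≡ 160 (mod 1613)
733^4 = (733^2)^2 ≡ 160^2 = 25600 ≡ 1405 (mod 1613)
733^8 = (733^4)^2 ≡ 1405^2 = 1974025 ≡ 1326 (mod 1613)
733^16 = (733^8)^2 ≡ 1326^2 = 1758276 ≡ 106 (mod 1613)
733^23 = 733^16 · 733^4 · 733^2 · 733^1 ≡ 106 · 1405 · 160 · 733 ≡ 1182 (mod 1613).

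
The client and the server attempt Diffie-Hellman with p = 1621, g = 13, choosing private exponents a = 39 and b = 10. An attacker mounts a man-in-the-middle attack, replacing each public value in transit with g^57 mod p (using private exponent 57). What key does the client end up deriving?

602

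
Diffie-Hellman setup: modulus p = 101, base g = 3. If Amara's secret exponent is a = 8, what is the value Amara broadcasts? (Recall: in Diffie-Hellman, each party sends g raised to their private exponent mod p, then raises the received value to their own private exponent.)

Public value = 3^8 (mod 101).
3^1 ≡ 3 (mod 101)
3^2 = (3^1)^2 ≡ 3^2 = 9 ≡ 9 (mod 101)
3^4 = (3^2)^2 ≡ 9^2 = 81 ≡ 81 (mod 101)
3^8 = (3^4)^2 ≡ 81^2 = 6561 ≡ 97 (mod 101)

97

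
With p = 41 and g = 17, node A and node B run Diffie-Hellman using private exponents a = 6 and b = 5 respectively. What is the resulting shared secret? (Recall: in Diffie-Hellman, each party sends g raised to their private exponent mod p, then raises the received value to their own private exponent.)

9

Node B sends B = g^b mod p = 17^5 mod 41.
17^1 ≡ 17 (mod 41)
17^2 = (17^1)^2 ≡ 17^2 = 289 ≡ 2 (mod 41)
17^4 = (17^2)^2 ≡ 2^2 = 4 ≡ 4 (mod 41)
17^5 = 17^4 · 17^1 ≡ 4 · 17 ≡ 27 (mod 41).
So B = 27. Node A then computes K = B^a mod p = 27^6 mod 41.
27^1 ≡ 27 (mod 41)
27^2 = (27^1)^2 ≡ 27^2 = 729 ≡ 32 (mod 41)
27^4 = (27^2)^2 ≡ 32^2 = 1024 ≡ 40 (mod 41)
27^6 = 27^4 · 27^2 ≡ 40 · 32 ≡ 9 (mod 41).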